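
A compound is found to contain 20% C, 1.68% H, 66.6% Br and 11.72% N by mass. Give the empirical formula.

C2H2BrN

Assume 100 g: 20 g C, 1.68 g H, 66.6 g Br, 11.72 g N.
Moles — C: 20 / 12.01 = 1.665 mol; H: 1.68 / 1.008 = 1.667 mol; Br: 66.6 / 79.90 = 0.8335 mol; N: 11.72 / 14.01 = 0.8365 mol
Smallest is Br at 0.8335 mol; normalising gives C 1.998, H 1.999, Br 1.000, N 1.004
→ C2H2BrN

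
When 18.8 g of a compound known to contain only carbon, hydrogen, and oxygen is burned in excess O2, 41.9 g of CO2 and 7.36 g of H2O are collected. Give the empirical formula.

mol C = 41.9 / 44.01 = 0.9521; mass C = 0.9521 × 12.01 = 11.43 g
mol H = 2 × (7.36 / 18.02) = 0.8169; mass H = 0.8169 × 1.008 = 0.8234 g
mass O = 18.8 − (12.26) = 6.542 g → mol O = 0.4089
Ratios (÷ 0.4089): C 2.328, H 1.998, O 1.000
Multiply by 3: C 6.99, H 5.99, O 3.00 → C7H6O3

C7H6O3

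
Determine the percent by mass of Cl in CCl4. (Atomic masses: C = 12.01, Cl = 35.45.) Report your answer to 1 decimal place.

Molar mass = 1(12.01) + 4(35.45) = 153.810 g/mol
Mass of Cl per mole = 4 × 35.45 = 141.800 g
% Cl = 141.800 / 153.810 × 100 = 92.2%

92.2%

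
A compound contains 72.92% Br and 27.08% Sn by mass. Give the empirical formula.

Br4Sn

Assume 100 g: 72.92 g Br, 27.08 g Sn.
n(Br) = 72.92/79.90 = 0.9126, n(Sn) = 27.08/118.71 = 0.2281
Smallest is Sn at 0.2281 mol; normalising gives Br 4.001, Sn 1.000
→ Br4Sn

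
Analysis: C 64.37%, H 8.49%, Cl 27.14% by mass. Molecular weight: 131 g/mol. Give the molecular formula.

C7H11Cl

Assume 100 g: 64.37 g C, 8.49 g H, 27.14 g Cl.
n(C) = 64.37/12.01 = 5.36, n(H) = 8.49/1.008 = 8.423, n(Cl) = 27.14/35.45 = 0.7656
Ratios (÷ 0.7656): C 7.001, H 11.002, Cl 1.000
→ C7H11Cl
Empirical-formula mass = 130.61 g/mol
n = 131 / 130.61 = 1.00 ≈ 1
Molecular formula = empirical formula = C7H11Cl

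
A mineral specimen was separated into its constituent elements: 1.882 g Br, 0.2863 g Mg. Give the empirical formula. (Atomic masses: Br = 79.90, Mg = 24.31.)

Br2Mg

Moles — Br: 1.882 / 79.90 = 0.02355 mol; Mg: 0.2863 / 24.31 = 0.01178 mol
Ratios (÷ 0.01178): Br 2.000, Mg 1.000
→ Br2Mg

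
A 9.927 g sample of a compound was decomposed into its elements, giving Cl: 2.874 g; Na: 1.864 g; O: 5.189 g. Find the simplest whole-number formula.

Moles — Cl: 2.874 / 35.45 = 0.08107 mol; Na: 1.864 / 22.99 = 0.08108 mol; O: 5.189 / 16.00 = 0.3243 mol
Ratios (÷ 0.08107): Cl 1.000, Na 1.000, O 4.000
→ ClNaO4

ClNaO4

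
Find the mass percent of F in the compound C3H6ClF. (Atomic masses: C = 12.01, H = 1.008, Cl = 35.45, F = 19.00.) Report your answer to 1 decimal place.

Molar mass = 3(12.01) + 6(1.008) + 1(35.45) + 1(19.00) = 96.528 g/mol
Mass of F per mole = 1 × 19.00 = 19.000 g
% F = 19.000 / 96.528 × 100 = 19.7%

19.7%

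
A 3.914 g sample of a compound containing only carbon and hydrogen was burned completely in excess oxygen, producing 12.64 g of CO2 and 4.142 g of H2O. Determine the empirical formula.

mol C = 12.64 / 44.01 = 0.2872; mass C = 0.2872 × 12.01 = 3.449 g
mol H = 2 × (4.142 / 18.02) = 0.4597; mass H = 0.4597 × 1.008 = 0.4634 g
Ratios (÷ 0.2872): C 1.000, H 1.601
Multiply by 5: C 5.00, H 8.00 → C5H8

C5H8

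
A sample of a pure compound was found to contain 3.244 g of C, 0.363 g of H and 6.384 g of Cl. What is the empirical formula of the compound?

Moles — C: 3.244 / 12.01 = 0.2701 mol; H: 0.363 / 1.008 = 0.3601 mol; Cl: 6.384 / 35.45 = 0.1801 mol
Ratios (÷ 0.1801): C 1.500, H 2.000, Cl 1.000
×2: C 3.00, H 4.00, Cl 2.00 → C3H4Cl2

C3H4Cl2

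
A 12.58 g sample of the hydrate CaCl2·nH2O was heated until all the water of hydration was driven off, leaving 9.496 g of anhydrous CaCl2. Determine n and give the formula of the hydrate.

CaCl2·2H2O

Mass of water lost = 12.58 − 9.496 = 3.084 g → 3.084 / 18.02 = 0.1711 mol H2O
Molar mass of CaCl2 = 110.98 g/mol → mol CaCl2 = 9.496 / 110.98 = 0.08556
n = 0.1711 / 0.08556 = 2.00 ≈ 2 → CaCl2·2H2O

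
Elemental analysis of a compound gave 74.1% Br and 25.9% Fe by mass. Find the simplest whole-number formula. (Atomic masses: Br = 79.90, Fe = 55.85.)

Assume 100 g: 74.1 g Br, 25.9 g Fe.
n(Br) = 74.1/79.90 = 0.9274, n(Fe) = 25.9/55.85 = 0.4637
Smallest is Fe at 0.4637 mol; normalising gives Br 2.000, Fe 1.000
≈ 2:1 → Br2Fe

Br2Fe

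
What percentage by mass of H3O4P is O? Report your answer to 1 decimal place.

65.3%

Molar mass = 3(1.008) + 4(16.00) + 1(30.97) = 97.994 g/mol
Mass of O per mole = 4 × 16.00 = 64.000 g
% O = 64.000 / 97.994 × 100 = 65.3%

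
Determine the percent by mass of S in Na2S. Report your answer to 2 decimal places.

41.09%

Molar mass = 2(22.99) + 1(32.07) = 78.050 g/mol
Mass of S per mole = 1 × 32.07 = 32.070 g
% S = 32.070 / 78.050 × 100 = 41.09%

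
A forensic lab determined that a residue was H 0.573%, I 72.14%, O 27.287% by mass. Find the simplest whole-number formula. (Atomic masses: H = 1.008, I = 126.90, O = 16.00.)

HIO3

Assume 100 g: 0.573 g H, 72.14 g I, 27.287 g O.
n(H) = 0.573/1.008 = 0.5685, n(I) = 72.14/126.90 = 0.5685, n(O) = 27.287/16.00 = 1.705
Divide by the smallest (0.5685 mol H): H 1.000, I 1.000, O 3.000
Ratio ≈ 1:1:3, so the empirical formula is HIO3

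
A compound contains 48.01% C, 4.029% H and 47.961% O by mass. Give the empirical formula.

C4H4O3

Assume 100 g: 48.01 g C, 4.029 g H, 47.961 g O.
n(C) = 48.01/12.01 = 3.998, n(H) = 4.029/1.008 = 3.997, n(O) = 47.961/16.00 = 2.998
Divide by the smallest (2.998 mol O): C 1.334, H 1.333, O 1.000
Multiply by 3: C 4.00, H 4.00, O 3.00 → C4H4O3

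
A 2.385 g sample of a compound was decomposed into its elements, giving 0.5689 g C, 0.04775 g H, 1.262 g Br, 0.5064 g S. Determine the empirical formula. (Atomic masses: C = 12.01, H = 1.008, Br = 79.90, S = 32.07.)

C3H3BrS

n(C) = 0.5689/12.01 = 0.04737, n(H) = 0.04775/1.008 = 0.04737, n(Br) = 1.262/79.90 = 0.01579, n(S) = 0.5064/32.07 = 0.01579
Ratios (÷ 0.01579): C 3.000, H 3.000, Br 1.000, S 1.000
→ C3H3BrS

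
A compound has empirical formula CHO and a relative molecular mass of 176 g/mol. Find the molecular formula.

Empirical-formula mass = 29.02 g/mol
n = 176 / 29.02 = 6.07 ≈ 6
Molecular formula = (CHO)6 = C6H6O6

C6H6O6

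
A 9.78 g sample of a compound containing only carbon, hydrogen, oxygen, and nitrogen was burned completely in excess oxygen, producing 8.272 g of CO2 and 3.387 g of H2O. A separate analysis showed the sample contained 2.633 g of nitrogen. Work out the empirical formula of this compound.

C2H4N2O3

mol C = 8.272 / 44.01 = 0.1880; mass C = 0.1880 × 12.01 = 2.257 g
mol H = 2 × (3.387 / 18.02) = 0.3759; mass H = 0.3759 × 1.008 = 0.3789 g
mol N = 2.633 / 14.01 = 0.1879
mass O = 9.78 − (5.269) = 4.511 g → mol O = 0.2819
Smallest is N at 0.1879 mol; normalising gives C 1.000, H 2.000, N 1.000, O 1.500
Multiply by 2: C 2.00, H 4.00, N 2.00, O 3.00 → C2H4N2O3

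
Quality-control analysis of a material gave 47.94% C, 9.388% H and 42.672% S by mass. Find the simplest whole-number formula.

Assume 100 g: 47.94 g C, 9.388 g H, 42.672 g S.
C: 47.94 g ÷ 12.01 g/mol = 3.992 mol
H: 9.388 g ÷ 1.008 g/mol = 9.313 mol
S: 42.672 g ÷ 32.07 g/mol = 1.331 mol
Smallest is S at 1.331 mol; normalising gives C 3.000, H 7.000, S 1.000
→ C3H7S

C3H7S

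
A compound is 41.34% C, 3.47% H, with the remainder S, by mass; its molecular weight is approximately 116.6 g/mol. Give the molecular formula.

Assume 100 g: 41.34 g C, 3.47 g H, 55.19 g S.
C: 41.34 g ÷ 12.01 g/mol = 3.442 mol
H: 3.47 g ÷ 1.008 g/mol = 3.442 mol
S: 55.19 g ÷ 32.07 g/mol = 1.721 mol
Divide by the smallest (1.721 mol S): C 2.000, H 2.000, S 1.000
→ C2H2S
Empirical-formula mass = 58.11 g/mol
n = 116.6 / 58.11 = 2.01 ≈ 2
Molecular formula = (C2H2S)×2 = C4H4S2

C4H4S2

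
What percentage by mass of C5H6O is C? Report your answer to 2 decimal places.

Molar mass = 5(12.01) + 6(1.008) + 1(16.00) = 82.098 g/mol
Mass of C per mole = 5 × 12.01 = 60.050 g
% C = 60.050 / 82.098 × 100 = 73.14%

73.14%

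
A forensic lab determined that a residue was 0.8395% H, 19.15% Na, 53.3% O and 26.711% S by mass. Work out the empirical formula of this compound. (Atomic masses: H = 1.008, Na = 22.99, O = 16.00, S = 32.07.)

HNaO4S

Assume 100 g: 0.8395 g H, 19.15 g Na, 53.3 g O, 26.711 g S.
Moles — H: 0.8395 / 1.008 = 0.8328 mol; Na: 19.15 / 22.99 = 0.833 mol; O: 53.3 / 16.00 = 3.331 mol; S: 26.711 / 32.07 = 0.8329 mol
Ratios (÷ 0.8328): H 1.000, Na 1.000, O 4.000, S 1.000
≈ 1:1:4:1 → HNaO4S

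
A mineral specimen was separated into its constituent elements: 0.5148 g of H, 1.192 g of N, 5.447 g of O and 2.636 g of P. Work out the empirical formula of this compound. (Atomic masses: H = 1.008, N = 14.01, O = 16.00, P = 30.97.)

H: 0.5148 g ÷ 1.008 g/mol = 0.5107 mol
N: 1.192 g ÷ 14.01 g/mol = 0.08508 mol
O: 5.447 g ÷ 16.00 g/mol = 0.3404 mol
P: 2.636 g ÷ 30.97 g/mol = 0.08511 mol
Smallest is N at 0.08508 mol; normalising gives H 6.003, N 1.000, O 4.001, P 1.000
Ratio ≈ 6:1:4:1, so the empirical formula is H6NO4P

H6NO4P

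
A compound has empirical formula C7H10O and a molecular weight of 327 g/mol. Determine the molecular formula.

C21H30O3

Empirical-formula mass = 110.15 g/mol
n = 327 / 110.15 = 2.97 ≈ 3
Molecular formula = (C7H10O)3 = C21H30O3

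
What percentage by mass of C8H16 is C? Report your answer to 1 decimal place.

Molar mass = 8(12.01) + 16(1.008) = 112.208 g/mol
Mass of C per mole = 8 × 12.01 = 96.080 g
% C = 96.080 / 112.208 × 100 = 85.6%

85.6%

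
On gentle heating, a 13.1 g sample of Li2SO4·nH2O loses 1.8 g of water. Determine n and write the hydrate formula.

Li2SO4·H2O

Mass of anhydrous Li2SO4 = 13.1 − 1.8 = 11.3 g
mol H2O = 1.8 / 18.02 = 0.09989
Molar mass of Li2SO4 = 109.95 g/mol → mol Li2SO4 = 11.3 / 109.95 = 0.1028
n = 0.09989 / 0.1028 = 0.97 ≈ 1 → Li2SO4·H2O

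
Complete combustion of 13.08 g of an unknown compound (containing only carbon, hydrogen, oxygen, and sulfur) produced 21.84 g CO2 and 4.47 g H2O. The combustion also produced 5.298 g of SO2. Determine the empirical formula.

C6H6O3S

mol C = 21.84 / 44.01 = 0.4963; mass C = 0.4963 × 12.01 = 5.960 g
mol H = 2 × (4.47 / 18.02) = 0.4961; mass H = 0.4961 × 1.008 = 0.5001 g
mol S = 5.298 / 64.07 = 0.08269; mass S = 2.652 g
mass O = 13.08 − (9.112) = 3.968 g → mol O = 0.2480
Divide by the smallest (0.08269 mol S): C 6.001, H 6.000, O 2.999, S 1.000
→ C6H6O3S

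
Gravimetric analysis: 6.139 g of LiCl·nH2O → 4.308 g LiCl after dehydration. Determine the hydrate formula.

LiCl·H2O

Mass of water lost = 6.139 − 4.308 = 1.831 g → 1.831 / 18.02 = 0.1016 mol H2O
Molar mass of LiCl = 42.39 g/mol → mol LiCl = 4.308 / 42.39 = 0.1016
n = 0.1016 / 0.1016 = 1.00 ≈ 1 → LiCl·H2O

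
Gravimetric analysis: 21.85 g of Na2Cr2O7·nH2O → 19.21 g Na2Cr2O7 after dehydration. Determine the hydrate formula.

Na2Cr2O7·2H2O

Mass of water lost = 21.85 − 19.21 = 2.64 g → 2.64 / 18.02 = 0.1465 mol H2O
Molar mass of Na2Cr2O7 = 261.98 g/mol → mol Na2Cr2O7 = 19.21 / 261.98 = 0.07333
n = 0.1465 / 0.07333 = 2.00 ≈ 2 → Na2Cr2O7·2H2O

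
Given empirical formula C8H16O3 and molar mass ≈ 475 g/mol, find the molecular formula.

Empirical-formula mass = 160.21 g/mol
n = 475 / 160.21 = 2.96 ≈ 3
Molecular formula = (C8H16O3)3 = C24H48O9

C24H48O9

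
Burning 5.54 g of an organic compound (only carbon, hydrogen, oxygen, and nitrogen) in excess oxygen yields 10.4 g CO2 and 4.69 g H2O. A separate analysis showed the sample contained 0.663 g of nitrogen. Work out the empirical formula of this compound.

C5H11NO2

mol C = 10.4 / 44.01 = 0.2363; mass C = 0.2363 × 12.01 = 2.838 g
mol H = 2 × (4.69 / 18.02) = 0.5205; mass H = 0.5205 × 1.008 = 0.5247 g
mol N = 0.663 / 14.01 = 0.04732
mass O = 5.54 − (4.026) = 1.514 g → mol O = 0.09464
Smallest is N at 0.04732 mol; normalising gives C 4.994, H 10.999, N 1.000, O 2.000
→ C5H11NO2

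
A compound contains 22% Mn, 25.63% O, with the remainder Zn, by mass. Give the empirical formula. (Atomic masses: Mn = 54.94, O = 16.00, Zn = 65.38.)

Assume 100 g: 22 g Mn, 25.63 g O, 52.37 g Zn.
n(Mn) = 22/54.94 = 0.4004, n(O) = 25.63/16.00 = 1.602, n(Zn) = 52.37/65.38 = 0.801
Ratios (÷ 0.4004): Mn 1.000, O 4.000, Zn 2.000
→ MnO4Zn2

MnO4Zn2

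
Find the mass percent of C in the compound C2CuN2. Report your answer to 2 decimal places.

20.78%

Molar mass = 2(12.01) + 1(63.55) + 2(14.01) = 115.590 g/mol
Mass of C per mole = 2 × 12.01 = 24.020 g
% C = 24.020 / 115.590 × 100 = 20.78%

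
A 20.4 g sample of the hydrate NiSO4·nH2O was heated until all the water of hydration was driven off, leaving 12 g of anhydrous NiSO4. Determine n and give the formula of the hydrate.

Mass of water lost = 20.4 − 12 = 8.4 g → 8.4 / 18.02 = 0.4661 mol H2O
Molar mass of NiSO4 = 154.76 g/mol → mol NiSO4 = 12 / 154.76 = 0.07754
n = 0.4661 / 0.07754 = 6.01 ≈ 6 → NiSO4·6H2O

NiSO4·6H2O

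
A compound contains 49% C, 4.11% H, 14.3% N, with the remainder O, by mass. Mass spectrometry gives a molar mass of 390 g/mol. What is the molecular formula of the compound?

Assume 100 g: 49 g C, 4.11 g H, 14.3 g N, 32.59 g O.
Moles — C: 49 / 12.01 = 4.08 mol; H: 4.11 / 1.008 = 4.077 mol; N: 14.3 / 14.01 = 1.021 mol; O: 32.59 / 16.00 = 2.037 mol
Smallest is N at 1.021 mol; normalising gives C 3.997, H 3.995, N 1.000, O 1.996
Ratio ≈ 4:4:1:2, so the empirical formula is C4H4NO2
Empirical-formula mass = 98.08 g/mol
n = 390 / 98.08 = 3.98 ≈ 4
Molecular formula = (C4H4NO2)×4 = C16H16N4O8

C16H16N4O8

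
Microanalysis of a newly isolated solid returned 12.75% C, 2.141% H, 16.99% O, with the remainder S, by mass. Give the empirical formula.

Assume 100 g: 12.75 g C, 2.141 g H, 16.99 g O, 68.119 g S.
Moles — C: 12.75 / 12.01 = 1.062 mol; H: 2.141 / 1.008 = 2.124 mol; O: 16.99 / 16.00 = 1.062 mol; S: 68.119 / 32.07 = 2.124 mol
Ratios (÷ 1.062): C 1.000, H 2.001, O 1.000, S 2.001
Ratio ≈ 1:2:1:2, so the empirical formula is CH2OS2

CH2OS2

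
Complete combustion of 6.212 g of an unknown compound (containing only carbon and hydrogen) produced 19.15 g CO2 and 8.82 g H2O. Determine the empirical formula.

mol C = 19.15 / 44.01 = 0.4351; mass C = 0.4351 × 12.01 = 5.226 g
mol H = 2 × (8.82 / 18.02) = 0.9789; mass H = 0.9789 × 1.008 = 0.9867 g
Smallest is C at 0.4351 mol; normalising gives C 1.000, H 2.250
Multiply by 4: C 4.00, H 9.00 → C4H9

C4H9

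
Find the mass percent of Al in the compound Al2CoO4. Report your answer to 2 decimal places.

Molar mass = 2(26.98) + 1(58.93) + 4(16.00) = 176.890 g/mol
Mass of Al per mole = 2 × 26.98 = 53.960 g
% Al = 53.960 / 176.890 × 100 = 30.50%

30.50%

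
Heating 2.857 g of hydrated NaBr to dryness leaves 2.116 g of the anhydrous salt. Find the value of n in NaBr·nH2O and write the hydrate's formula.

NaBr·2H2O

Mass of water lost = 2.857 − 2.116 = 0.741 g → 0.741 / 18.02 = 0.04112 mol H2O
Molar mass of NaBr = 102.89 g/mol → mol NaBr = 2.116 / 102.89 = 0.02057
n = 0.04112 / 0.02057 = 2.00 ≈ 2 → NaBr·2H2O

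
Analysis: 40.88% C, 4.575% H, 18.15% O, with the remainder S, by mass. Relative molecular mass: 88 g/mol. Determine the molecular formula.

C3H4OS

Assume 100 g: 40.88 g C, 4.575 g H, 18.15 g O, 36.395 g S.
Moles — C: 40.88 / 12.01 = 3.404 mol; H: 4.575 / 1.008 = 4.539 mol; O: 18.15 / 16.00 = 1.134 mol; S: 36.395 / 32.07 = 1.135 mol
Ratios (÷ 1.134): C 3.001, H 4.001, O 1.000, S 1.000
≈ 3:4:1:1 → C3H4OS
Empirical-formula mass = 88.13 g/mol
n = 88 / 88.13 = 1.00 ≈ 1
Molecular formula = empirical formula = C3H4OS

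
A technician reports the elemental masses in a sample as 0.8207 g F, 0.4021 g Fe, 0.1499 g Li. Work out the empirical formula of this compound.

F6FeLi3

Moles — F: 0.8207 / 19.00 = 0.04319 mol; Fe: 0.4021 / 55.85 = 0.0072 mol; Li: 0.1499 / 6.94 = 0.0216 mol
Ratios (÷ 0.0072): F 6.000, Fe 1.000, Li 3.000
≈ 6:1:3 → F6FeLi3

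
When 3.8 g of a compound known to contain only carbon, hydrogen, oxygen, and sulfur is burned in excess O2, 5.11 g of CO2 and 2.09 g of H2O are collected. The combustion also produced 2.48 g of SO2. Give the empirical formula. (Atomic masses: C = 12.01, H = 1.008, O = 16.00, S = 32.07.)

mol C = 5.11 / 44.01 = 0.1161; mass C = 0.1161 × 12.01 = 1.394 g
mol H = 2 × (2.09 / 18.02) = 0.2320; mass H = 0.2320 × 1.008 = 0.2338 g
mol S = 2.48 / 64.07 = 0.03871; mass S = 1.241 g
mass O = 3.8 − (2.870) = 0.9303 g → mol O = 0.05815
Smallest is S at 0.03871 mol; normalising gives C 3.000, H 5.993, O 1.502, S 1.000
Multiply by 2: C 6.00, H 11.99, O 3.00, S 2.00 → C6H12O3S2

C6H12O3S2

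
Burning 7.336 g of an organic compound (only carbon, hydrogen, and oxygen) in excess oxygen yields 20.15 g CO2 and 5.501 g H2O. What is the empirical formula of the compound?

mol C = 20.15 / 44.01 = 0.4579; mass C = 0.4579 × 12.01 = 5.499 g
mol H = 2 × (5.501 / 18.02) = 0.6105; mass H = 0.6105 × 1.008 = 0.6154 g
mass O = 7.336 − (6.114) = 1.222 g → mol O = 0.07636
Ratios (÷ 0.07636): C 5.996, H 7.995, O 1.000
Ratio ≈ 6:8:1, so the empirical formula is C6H8O

C6H8O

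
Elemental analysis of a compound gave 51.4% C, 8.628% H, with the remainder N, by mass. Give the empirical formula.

C3H6N2

Assume 100 g: 51.4 g C, 8.628 g H, 39.972 g N.
C: 51.4 g ÷ 12.01 g/mol = 4.28 mol
H: 8.628 g ÷ 1.008 g/mol = 8.56 mol
N: 39.972 g ÷ 14.01 g/mol = 2.853 mol
Divide by the smallest (2.853 mol N): C 1.500, H 3.000, N 1.000
×2: C 3.00, H 6.00, N 2.00 → C3H6N2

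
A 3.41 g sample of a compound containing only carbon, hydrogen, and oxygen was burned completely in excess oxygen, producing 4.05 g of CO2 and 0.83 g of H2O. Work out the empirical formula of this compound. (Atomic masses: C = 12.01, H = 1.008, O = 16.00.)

C2H2O3

mol C = 4.05 / 44.01 = 0.09202; mass C = 0.09202 × 12.01 = 1.105 g
mol H = 2 × (0.83 / 18.02) = 0.09212; mass H = 0.09212 × 1.008 = 0.09286 g
mass O = 3.41 − (1.198) = 2.212 g → mol O = 0.1382
Divide by the smallest (0.09202 mol C): C 1.000, H 1.001, O 1.502
Scaling by 2: C 2.00, H 2.00, O 3.00 → C2H2O3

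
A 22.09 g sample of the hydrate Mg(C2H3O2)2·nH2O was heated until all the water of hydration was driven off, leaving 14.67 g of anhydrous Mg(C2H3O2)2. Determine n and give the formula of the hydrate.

Mass of water lost = 22.09 − 14.67 = 7.42 g → 7.42 / 18.02 = 0.4118 mol H2O
Molar mass of Mg(C2H3O2)2 = 142.40 g/mol → mol Mg(C2H3O2)2 = 14.67 / 142.40 = 0.103
n = 0.4118 / 0.103 = 4.00 ≈ 4 → Mg(C2H3O2)2·4H2O

Mg(C2H3O2)2·4H2O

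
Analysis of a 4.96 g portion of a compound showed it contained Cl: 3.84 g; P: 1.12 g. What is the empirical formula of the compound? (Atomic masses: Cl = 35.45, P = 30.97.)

Cl3P

Moles — Cl: 3.84 / 35.45 = 0.1083 mol; P: 1.12 / 30.97 = 0.03616 mol
Divide by the smallest (0.03616 mol P): Cl 2.995, P 1.000
≈ 3:1 → Cl3P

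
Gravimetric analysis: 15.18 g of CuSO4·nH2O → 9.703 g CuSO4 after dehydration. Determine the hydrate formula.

CuSO4·5H2O

Mass of water lost = 15.18 − 9.703 = 5.477 g → 5.477 / 18.02 = 0.3039 mol H2O
Molar mass of CuSO4 = 159.62 g/mol → mol CuSO4 = 9.703 / 159.62 = 0.06079
n = 0.3039 / 0.06079 = 5.00 ≈ 5 → CuSO4·5H2O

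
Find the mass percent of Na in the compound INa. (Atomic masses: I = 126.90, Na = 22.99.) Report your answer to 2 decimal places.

15.34%

Molar mass = 1(126.90) + 1(22.99) = 149.890 g/mol
Mass of Na per mole = 1 × 22.99 = 22.990 g
% Na = 22.990 / 149.890 × 100 = 15.34%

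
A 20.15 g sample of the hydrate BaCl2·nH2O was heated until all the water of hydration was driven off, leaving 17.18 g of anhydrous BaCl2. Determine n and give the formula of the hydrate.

Mass of water lost = 20.15 − 17.18 = 2.97 g → 2.97 / 18.02 = 0.1648 mol H2O
Molar mass of BaCl2 = 208.23 g/mol → mol BaCl2 = 17.18 / 208.23 = 0.0825
n = 0.1648 / 0.0825 = 2.00 ≈ 2 → BaCl2·2H2O

BaCl2·2H2O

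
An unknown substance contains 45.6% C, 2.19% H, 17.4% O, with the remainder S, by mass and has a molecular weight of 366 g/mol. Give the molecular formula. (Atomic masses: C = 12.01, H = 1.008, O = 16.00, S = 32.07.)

Assume 100 g: 45.6 g C, 2.19 g H, 17.4 g O, 34.81 g S.
C: 45.6 g ÷ 12.01 g/mol = 3.797 mol
H: 2.19 g ÷ 1.008 g/mol = 2.173 mol
O: 17.4 g ÷ 16.00 g/mol = 1.087 mol
S: 34.81 g ÷ 32.07 g/mol = 1.085 mol
Smallest is S at 1.085 mol; normalising gives C 3.498, H 2.002, O 1.002, S 1.000
Multiply by 2: C 7.00, H 4.00, O 2.00, S 2.00 → C7H4O2S2
Empirical-formula mass = 184.24 g/mol
n = 366 / 184.24 = 1.99 ≈ 2
Molecular formula = (C7H4O2S2)×2 = C14H8O4S4

C14H8O4S4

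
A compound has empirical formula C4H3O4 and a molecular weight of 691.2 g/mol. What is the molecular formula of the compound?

Empirical-formula mass = 115.06 g/mol
n = 691.2 / 115.06 = 6.01 ≈ 6
Molecular formula = (C4H3O4)6 = C24H18O24

C24H18O24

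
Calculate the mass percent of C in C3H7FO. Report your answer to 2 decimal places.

46.14%

Molar mass = 3(12.01) + 7(1.008) + 1(19.00) + 1(16.00) = 78.086 g/mol
Mass of C per mole = 3 × 12.01 = 36.030 g
% C = 36.030 / 78.086 × 100 = 46.14%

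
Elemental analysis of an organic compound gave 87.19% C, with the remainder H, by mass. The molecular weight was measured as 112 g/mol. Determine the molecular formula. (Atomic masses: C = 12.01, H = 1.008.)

Assume 100 g: 87.19 g C, 12.81 g H.
n(C) = 87.19/12.01 = 7.26, n(H) = 12.81/1.008 = 12.71
Divide by the smallest (7.26 mol C): C 1.000, H 1.751
Scaling by 4: C 4.00, H 7.00 → C4H7
Empirical-formula mass = 55.10 g/mol
n = 112 / 55.10 = 2.03 ≈ 2
Molecular formula = (C4H7)×2 = C8H14

C8H14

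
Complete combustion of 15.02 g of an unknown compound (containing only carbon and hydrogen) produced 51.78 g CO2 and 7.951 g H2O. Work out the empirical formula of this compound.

mol C = 51.78 / 44.01 = 1.177; mass C = 1.177 × 12.01 = 14.13 g
mol H = 2 × (7.951 / 18.02) = 0.8825; mass H = 0.8825 × 1.008 = 0.8895 g
Divide by the smallest (0.8825 mol H): C 1.333, H 1.000
Scaling by 3: C 4.00, H 3.00 → C4H3

C4H3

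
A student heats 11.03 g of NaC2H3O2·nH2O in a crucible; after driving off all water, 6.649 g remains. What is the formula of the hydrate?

NaC2H3O2·3H2O

Mass of water lost = 11.03 − 6.649 = 4.381 g → 4.381 / 18.02 = 0.2431 mol H2O
Molar mass of NaC2H3O2 = 82.03 g/mol → mol NaC2H3O2 = 6.649 / 82.03 = 0.08105
n = 0.2431 / 0.08105 = 3.00 ≈ 3 → NaC2H3O2·3H2O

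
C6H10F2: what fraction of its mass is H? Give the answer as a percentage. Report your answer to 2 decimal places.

Molar mass = 6(12.01) + 10(1.008) + 2(19.00) = 120.140 g/mol
Mass of H per mole = 10 × 1.008 = 10.080 g
% H = 10.080 / 120.140 × 100 = 8.39%

8.39%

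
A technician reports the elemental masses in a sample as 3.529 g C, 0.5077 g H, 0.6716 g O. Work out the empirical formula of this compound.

C: 3.529 g ÷ 12.01 g/mol = 0.2938 mol
H: 0.5077 g ÷ 1.008 g/mol = 0.5037 mol
O: 0.6716 g ÷ 16.00 g/mol = 0.04197 mol
Ratios (÷ 0.04197): C 7.000, H 11.999, O 1.000
→ C7H12O

C7H12O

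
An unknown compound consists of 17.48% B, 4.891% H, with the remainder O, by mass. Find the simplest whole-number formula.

Assume 100 g: 17.48 g B, 4.891 g H, 77.629 g O.
n(B) = 17.48/10.81 = 1.617, n(H) = 4.891/1.008 = 4.852, n(O) = 77.629/16.00 = 4.852
Ratios (÷ 1.617): B 1.000, H 3.001, O 3.000
Ratio ≈ 1:3:3, so the empirical formula is BH3O3

BH3O3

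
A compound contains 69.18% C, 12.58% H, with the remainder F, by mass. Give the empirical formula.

C6H13F

Assume 100 g: 69.18 g C, 12.58 g H, 18.24 g F.
n(C) = 69.18/12.01 = 5.76, n(H) = 12.58/1.008 = 12.48, n(F) = 18.24/19.00 = 0.96
Smallest is F at 0.96 mol; normalising gives C 6.000, H 13.000, F 1.000
→ C6H13F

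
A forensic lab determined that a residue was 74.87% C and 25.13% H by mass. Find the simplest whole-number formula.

Assume 100 g: 74.87 g C, 25.13 g H.
C: 74.87 g ÷ 12.01 g/mol = 6.234 mol
H: 25.13 g ÷ 1.008 g/mol = 24.93 mol
Smallest is C at 6.234 mol; normalising gives C 1.000, H 3.999
Ratio ≈ 1:4, so the empirical formula is CH4

CH4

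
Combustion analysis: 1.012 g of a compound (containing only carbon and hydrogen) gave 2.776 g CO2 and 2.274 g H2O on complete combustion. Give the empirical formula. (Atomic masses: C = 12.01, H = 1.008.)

CH4

mol C = 2.776 / 44.01 = 0.06308; mass C = 0.06308 × 12.01 = 0.7575 g
mol H = 2 × (2.274 / 18.02) = 0.2524; mass H = 0.2524 × 1.008 = 0.2544 g
Divide by the smallest (0.06308 mol C): C 1.000, H 4.001
≈ 1:4 → CH4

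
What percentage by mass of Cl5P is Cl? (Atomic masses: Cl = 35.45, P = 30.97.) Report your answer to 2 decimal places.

Molar mass = 5(35.45) + 1(30.97) = 208.220 g/mol
Mass of Cl per mole = 5 × 35.45 = 177.250 g
% Cl = 177.250 / 208.220 × 100 = 85.13%

85.13%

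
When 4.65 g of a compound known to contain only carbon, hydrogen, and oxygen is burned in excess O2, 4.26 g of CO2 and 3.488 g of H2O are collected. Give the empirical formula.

mol C = 4.26 / 44.01 = 0.09680; mass C = 0.09680 × 12.01 = 1.163 g
mol H = 2 × (3.488 / 18.02) = 0.3871; mass H = 0.3871 × 1.008 = 0.3902 g
mass O = 4.65 − (1.553) = 3.097 g → mol O = 0.1936
Ratios (÷ 0.0968): C 1.000, H 3.999, O 2.000
→ CH4O2

CH4O2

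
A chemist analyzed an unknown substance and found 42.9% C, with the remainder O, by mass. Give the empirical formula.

Assume 100 g: 42.9 g C, 57.1 g O.
Moles — C: 42.9 / 12.01 = 3.572 mol; O: 57.1 / 16.00 = 3.569 mol
Ratios (÷ 3.569): C 1.001, O 1.000
≈ 1:1 → CO

CO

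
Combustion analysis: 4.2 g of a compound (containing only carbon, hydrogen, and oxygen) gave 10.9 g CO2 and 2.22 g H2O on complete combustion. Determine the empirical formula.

mol C = 10.9 / 44.01 = 0.2477; mass C = 0.2477 × 12.01 = 2.975 g
mol H = 2 × (2.22 / 18.02) = 0.2464; mass H = 0.2464 × 1.008 = 0.2484 g
mass O = 4.2 − (3.223) = 0.9771 g → mol O = 0.06107
Divide by the smallest (0.06107 mol O): C 4.056, H 4.035, O 1.000
→ C4H4O

C4H4O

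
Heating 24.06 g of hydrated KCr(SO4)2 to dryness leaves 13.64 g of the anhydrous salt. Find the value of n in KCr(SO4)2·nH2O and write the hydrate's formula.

Mass of water lost = 24.06 − 13.64 = 10.42 g → 10.42 / 18.02 = 0.5782 mol H2O
Molar mass of KCr(SO4)2 = 283.24 g/mol → mol KCr(SO4)2 = 13.64 / 283.24 = 0.04816
n = 0.5782 / 0.04816 = 12.01 ≈ 12 → KCr(SO4)2·12H2O

KCr(SO4)2·12H2O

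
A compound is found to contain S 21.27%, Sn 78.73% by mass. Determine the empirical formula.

SSn

Assume 100 g: 21.27 g S, 78.73 g Sn.
Moles — S: 21.27 / 32.07 = 0.6632 mol; Sn: 78.73 / 118.71 = 0.6632 mol
Ratios (÷ 0.6632): S 1.000, Sn 1.000
Ratio ≈ 1:1, so the empirical formula is SSn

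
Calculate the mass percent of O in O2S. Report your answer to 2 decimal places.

Molar mass = 2(16.00) + 1(32.07) = 64.070 g/mol
Mass of O per mole = 2 × 16.00 = 32.000 g
% O = 32.000 / 64.070 × 100 = 49.95%

49.95%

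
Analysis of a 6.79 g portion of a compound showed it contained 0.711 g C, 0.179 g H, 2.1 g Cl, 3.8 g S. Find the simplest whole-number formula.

n(C) = 0.711/12.01 = 0.0592, n(H) = 0.179/1.008 = 0.1776, n(Cl) = 2.1/35.45 = 0.05924, n(S) = 3.8/32.07 = 0.1185
Divide by the smallest (0.0592 mol C): C 1.000, H 3.000, Cl 1.001, S 2.002
→ CH3ClS2

CH3ClS2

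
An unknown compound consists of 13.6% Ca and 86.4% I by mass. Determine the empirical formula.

Assume 100 g: 13.6 g Ca, 86.4 g I.
Ca: 13.6 g ÷ 40.08 g/mol = 0.3393 mol
I: 86.4 g ÷ 126.90 g/mol = 0.6809 mol
Smallest is Ca at 0.3393 mol; normalising gives Ca 1.000, I 2.007
≈ 1:2 → CaI2

CaI2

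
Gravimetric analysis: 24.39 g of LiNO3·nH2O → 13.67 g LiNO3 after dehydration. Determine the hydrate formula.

Mass of water lost = 24.39 − 13.67 = 10.72 g → 10.72 / 18.02 = 0.5949 mol H2O
Molar mass of LiNO3 = 68.95 g/mol → mol LiNO3 = 13.67 / 68.95 = 0.1983
n = 0.5949 / 0.1983 = 3.00 ≈ 3 → LiNO3·3H2O

LiNO3·3H2O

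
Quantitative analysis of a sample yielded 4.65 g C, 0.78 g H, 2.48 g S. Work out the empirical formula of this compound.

C5H10S

Moles — C: 4.65 / 12.01 = 0.3872 mol; H: 0.78 / 1.008 = 0.7738 mol; S: 2.48 / 32.07 = 0.07733 mol
Divide by the smallest (0.07733 mol S): C 5.007, H 10.006, S 1.000
Ratio ≈ 5:10:1, so the empirical formula is C5H10S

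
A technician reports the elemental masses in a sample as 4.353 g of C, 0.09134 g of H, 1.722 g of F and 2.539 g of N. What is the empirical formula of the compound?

C4HFN2

n(C) = 4.353/12.01 = 0.3624, n(H) = 0.09134/1.008 = 0.09062, n(F) = 1.722/19.00 = 0.09063, n(N) = 2.539/14.01 = 0.1812
Smallest is H at 0.09062 mol; normalising gives C 4.000, H 1.000, F 1.000, N 2.000
→ C4HFN2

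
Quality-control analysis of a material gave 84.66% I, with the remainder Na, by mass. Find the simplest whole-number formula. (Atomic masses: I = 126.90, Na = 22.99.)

INa

Assume 100 g: 84.66 g I, 15.34 g Na.
I: 84.66 g ÷ 126.90 g/mol = 0.6671 mol
Na: 15.34 g ÷ 22.99 g/mol = 0.6672 mol
Smallest is I at 0.6671 mol; normalising gives I 1.000, Na 1.000
Ratio ≈ 1:1, so the empirical formula is INa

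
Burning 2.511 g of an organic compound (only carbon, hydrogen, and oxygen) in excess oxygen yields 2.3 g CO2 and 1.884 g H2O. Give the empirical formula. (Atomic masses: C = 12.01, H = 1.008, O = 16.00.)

CH4O2

mol C = 2.3 / 44.01 = 0.05226; mass C = 0.05226 × 12.01 = 0.6277 g
mol H = 2 × (1.884 / 18.02) = 0.2091; mass H = 0.2091 × 1.008 = 0.2108 g
mass O = 2.511 − (0.8384) = 1.673 g → mol O = 0.1045
Ratios (÷ 0.05226): C 1.000, H 4.001, O 2.000
Ratio ≈ 1:4:2, so the empirical formula is CH4O2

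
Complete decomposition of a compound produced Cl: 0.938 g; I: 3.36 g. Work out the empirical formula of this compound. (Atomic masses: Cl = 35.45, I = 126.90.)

n(Cl) = 0.938/35.45 = 0.02646, n(I) = 3.36/126.90 = 0.02648
Smallest is Cl at 0.02646 mol; normalising gives Cl 1.000, I 1.001
→ ClI

ClI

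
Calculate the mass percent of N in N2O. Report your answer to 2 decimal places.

63.65%

Molar mass = 2(14.01) + 1(16.00) = 44.020 g/mol
Mass of N per mole = 2 × 14.01 = 28.020 g
% N = 28.020 / 44.020 × 100 = 63.65%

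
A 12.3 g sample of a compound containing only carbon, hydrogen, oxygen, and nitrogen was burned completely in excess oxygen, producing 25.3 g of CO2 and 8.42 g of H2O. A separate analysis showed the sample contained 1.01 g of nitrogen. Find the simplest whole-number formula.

mol C = 25.3 / 44.01 = 0.5749; mass C = 0.5749 × 12.01 = 6.904 g
mol H = 2 × (8.42 / 18.02) = 0.9345; mass H = 0.9345 × 1.008 = 0.9420 g
mol N = 1.01 / 14.01 = 0.07209
mass O = 12.3 − (8.856) = 3.444 g → mol O = 0.2152
Ratios (÷ 0.07209): C 7.974, H 12.963, N 1.000, O 2.986
≈ 8:13:1:3 → C8H13NO3

C8H13NO3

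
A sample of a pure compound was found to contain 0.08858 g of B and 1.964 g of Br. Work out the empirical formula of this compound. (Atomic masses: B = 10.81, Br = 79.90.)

BBr3

n(B) = 0.08858/10.81 = 0.008194, n(Br) = 1.964/79.90 = 0.02458
Ratios (÷ 0.008194): B 1.000, Br 3.000
Ratio ≈ 1:3, so the empirical formula is BBr3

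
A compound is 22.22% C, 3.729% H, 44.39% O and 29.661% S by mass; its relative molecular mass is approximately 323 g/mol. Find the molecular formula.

C6H12O9S3

Assume 100 g: 22.22 g C, 3.729 g H, 44.39 g O, 29.661 g S.
C: 22.22 g ÷ 12.01 g/mol = 1.85 mol
H: 3.729 g ÷ 1.008 g/mol = 3.699 mol
O: 44.39 g ÷ 16.00 g/mol = 2.774 mol
S: 29.661 g ÷ 32.07 g/mol = 0.9249 mol
Ratios (÷ 0.9249): C 2.000, H 4.000, O 3.000, S 1.000
≈ 2:4:3:1 → C2H4O3S
Empirical-formula mass = 108.12 g/mol
n = 323 / 108.12 = 2.99 ≈ 3
Molecular formula = (C2H4O3S)×3 = C6H12O9S3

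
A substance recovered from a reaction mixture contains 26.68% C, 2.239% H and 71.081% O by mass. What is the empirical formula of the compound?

CHO2

Assume 100 g: 26.68 g C, 2.239 g H, 71.081 g O.
C: 26.68 g ÷ 12.01 g/mol = 2.221 mol
H: 2.239 g ÷ 1.008 g/mol = 2.221 mol
O: 71.081 g ÷ 16.00 g/mol = 4.443 mol
Divide by the smallest (2.221 mol H): C 1.000, H 1.000, O 2.000
≈ 1:1:2 → CHO2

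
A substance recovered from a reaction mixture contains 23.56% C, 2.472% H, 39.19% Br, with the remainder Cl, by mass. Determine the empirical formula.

C4H5BrCl2

Assume 100 g: 23.56 g C, 2.472 g H, 39.19 g Br, 34.778 g Cl.
n(C) = 23.56/12.01 = 1.962, n(H) = 2.472/1.008 = 2.452, n(Br) = 39.19/79.90 = 0.4905, n(Cl) = 34.778/35.45 = 0.981
Divide by the smallest (0.4905 mol Br): C 3.999, H 5.000, Br 1.000, Cl 2.000
≈ 4:5:1:2 → C4H5BrCl2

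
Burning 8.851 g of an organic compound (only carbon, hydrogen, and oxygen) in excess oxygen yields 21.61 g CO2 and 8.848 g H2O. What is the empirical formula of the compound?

C4H8O

mol C = 21.61 / 44.01 = 0.4910; mass C = 0.4910 × 12.01 = 5.897 g
mol H = 2 × (8.848 / 18.02) = 0.9820; mass H = 0.9820 × 1.008 = 0.9899 g
mass O = 8.851 − (6.887) = 1.964 g → mol O = 0.1227
Ratios (÷ 0.1227): C 4.000, H 8.001, O 1.000
Ratio ≈ 4:8:1, so the empirical formula is C4H8O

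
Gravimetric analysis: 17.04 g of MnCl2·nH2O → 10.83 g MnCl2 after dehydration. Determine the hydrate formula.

Mass of water lost = 17.04 − 10.83 = 6.21 g → 6.21 / 18.02 = 0.3446 mol H2O
Molar mass of MnCl2 = 125.84 g/mol → mol MnCl2 = 10.83 / 125.84 = 0.08606
n = 0.3446 / 0.08606 = 4.00 ≈ 4 → MnCl2·4H2O

MnCl2·4H2O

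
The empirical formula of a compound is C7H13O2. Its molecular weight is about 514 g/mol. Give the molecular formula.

Empirical-formula mass = 129.17 g/mol
n = 514 / 129.17 = 3.98 ≈ 4
Molecular formula = (C7H13O2)4 = C28H52O8

C28H52O8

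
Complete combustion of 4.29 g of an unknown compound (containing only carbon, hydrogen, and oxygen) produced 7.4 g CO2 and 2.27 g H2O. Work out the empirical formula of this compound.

mol C = 7.4 / 44.01 = 0.1681; mass C = 0.1681 × 12.01 = 2.019 g
mol H = 2 × (2.27 / 18.02) = 0.2519; mass H = 0.2519 × 1.008 = 0.2540 g
mass O = 4.29 − (2.273) = 2.017 g → mol O = 0.1260
Ratios (÷ 0.126): C 1.334, H 1.999, O 1.000
Multiply by 3: C 4.00, H 6.00, O 3.00 → C4H6O3

C4H6O3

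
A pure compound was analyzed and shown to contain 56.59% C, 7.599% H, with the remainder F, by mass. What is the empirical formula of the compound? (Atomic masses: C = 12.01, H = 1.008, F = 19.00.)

C5H8F2

Assume 100 g: 56.59 g C, 7.599 g H, 35.811 g F.
n(C) = 56.59/12.01 = 4.712, n(H) = 7.599/1.008 = 7.539, n(F) = 35.811/19.00 = 1.885
Ratios (÷ 1.885): C 2.500, H 4.000, F 1.000
Multiply by 2: C 5.00, H 8.00, F 2.00 → C5H8F2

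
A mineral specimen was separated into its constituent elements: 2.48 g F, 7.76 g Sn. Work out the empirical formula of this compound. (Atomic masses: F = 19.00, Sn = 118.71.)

F2Sn

Moles — F: 2.48 / 19.00 = 0.1305 mol; Sn: 7.76 / 118.71 = 0.06537 mol
Ratios (÷ 0.06537): F 1.997, Sn 1.000
→ F2Sn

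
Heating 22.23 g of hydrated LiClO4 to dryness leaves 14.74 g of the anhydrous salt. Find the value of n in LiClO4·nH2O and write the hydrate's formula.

LiClO4·3H2O

Mass of water lost = 22.23 − 14.74 = 7.49 g → 7.49 / 18.02 = 0.4156 mol H2O
Molar mass of LiClO4 = 106.39 g/mol → mol LiClO4 = 14.74 / 106.39 = 0.1385
n = 0.4156 / 0.1385 = 3.00 ≈ 3 → LiClO4·3H2O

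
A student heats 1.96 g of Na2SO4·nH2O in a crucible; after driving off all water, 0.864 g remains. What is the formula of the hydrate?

Mass of water lost = 1.96 − 0.864 = 1.096 g → 1.096 / 18.02 = 0.06082 mol H2O
Molar mass of Na2SO4 = 142.05 g/mol → mol Na2SO4 = 0.864 / 142.05 = 0.006082
n = 0.06082 / 0.006082 = 10.00 ≈ 10 → Na2SO4·10H2O

Na2SO4·10H2O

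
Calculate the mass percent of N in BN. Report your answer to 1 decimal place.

Molar mass = 1(10.81) + 1(14.01) = 24.820 g/mol
Mass of N per mole = 1 × 14.01 = 14.010 g
% N = 14.010 / 24.820 × 100 = 56.4%

56.4%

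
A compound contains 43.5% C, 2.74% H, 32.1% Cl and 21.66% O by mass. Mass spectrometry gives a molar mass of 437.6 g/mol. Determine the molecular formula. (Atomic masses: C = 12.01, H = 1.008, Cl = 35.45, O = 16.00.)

Assume 100 g: 43.5 g C, 2.74 g H, 32.1 g Cl, 21.66 g O.
Moles — C: 43.5 / 12.01 = 3.622 mol; H: 2.74 / 1.008 = 2.718 mol; Cl: 32.1 / 35.45 = 0.9055 mol; O: 21.66 / 16.00 = 1.354 mol
Smallest is Cl at 0.9055 mol; normalising gives C 4.000, H 3.002, Cl 1.000, O 1.495
Scaling by 2: C 8.00, H 6.00, Cl 2.00, O 2.99 → C8H6Cl2O3
Empirical-formula mass = 221.03 g/mol
n = 437.6 / 221.03 = 1.98 ≈ 2
Molecular formula = (C8H6Cl2O3)×2 = C16H12Cl4O6

C16H12Cl4O6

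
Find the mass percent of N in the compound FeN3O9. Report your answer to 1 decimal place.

Molar mass = 1(55.85) + 3(14.01) + 9(16.00) = 241.880 g/mol
Mass of N per mole = 3 × 14.01 = 42.030 g
% N = 42.030 / 241.880 × 100 = 17.4%

17.4%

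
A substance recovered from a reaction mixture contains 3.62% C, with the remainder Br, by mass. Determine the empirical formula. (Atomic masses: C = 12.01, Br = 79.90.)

CBr4

Assume 100 g: 3.62 g C, 96.38 g Br.
n(C) = 3.62/12.01 = 0.3014, n(Br) = 96.38/79.90 = 1.206
Ratios (÷ 0.3014): C 1.000, Br 4.002
Ratio ≈ 1:4, so the empirical formula is CBr4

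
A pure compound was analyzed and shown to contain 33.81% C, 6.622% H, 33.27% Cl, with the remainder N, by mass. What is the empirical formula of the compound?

Assume 100 g: 33.81 g C, 6.622 g H, 33.27 g Cl, 26.298 g N.
C: 33.81 g ÷ 12.01 g/mol = 2.815 mol
H: 6.622 g ÷ 1.008 g/mol = 6.569 mol
Cl: 33.27 g ÷ 35.45 g/mol = 0.9385 mol
N: 26.298 g ÷ 14.01 g/mol = 1.877 mol
Smallest is Cl at 0.9385 mol; normalising gives C 3.000, H 7.000, Cl 1.000, N 2.000
≈ 3:7:1:2 → C3H7ClN2

C3H7ClN2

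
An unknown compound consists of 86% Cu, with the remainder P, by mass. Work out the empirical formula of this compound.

Assume 100 g: 86 g Cu, 14 g P.
Cu: 86 g ÷ 63.55 g/mol = 1.353 mol
P: 14 g ÷ 30.97 g/mol = 0.4521 mol
Smallest is P at 0.4521 mol; normalising gives Cu 2.994, P 1.000
Ratio ≈ 3:1, so the empirical formula is Cu3P

Cu3P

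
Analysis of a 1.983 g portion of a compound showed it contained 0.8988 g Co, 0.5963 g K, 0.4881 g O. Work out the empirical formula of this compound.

CoKO2

Co: 0.8988 g ÷ 58.93 g/mol = 0.01525 mol
K: 0.5963 g ÷ 39.10 g/mol = 0.01525 mol
O: 0.4881 g ÷ 16.00 g/mol = 0.03051 mol
Ratios (÷ 0.01525): Co 1.000, K 1.000, O 2.000
Ratio ≈ 1:1:2, so the empirical formula is CoKO2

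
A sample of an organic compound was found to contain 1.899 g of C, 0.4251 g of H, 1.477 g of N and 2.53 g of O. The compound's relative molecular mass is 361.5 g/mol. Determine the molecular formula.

n(C) = 1.899/12.01 = 0.1581, n(H) = 0.4251/1.008 = 0.4217, n(N) = 1.477/14.01 = 0.1054, n(O) = 2.53/16.00 = 0.1581
Divide by the smallest (0.1054 mol N): C 1.500, H 4.000, N 1.000, O 1.500
Scaling by 2: C 3.00, H 8.00, N 2.00, O 3.00 → C3H8N2O3
Empirical-formula mass = 120.11 g/mol
n = 361.5 / 120.11 = 3.01 ≈ 3
Molecular formula = (C3H8N2O3)×3 = C9H24N6O9

C9H24N6O9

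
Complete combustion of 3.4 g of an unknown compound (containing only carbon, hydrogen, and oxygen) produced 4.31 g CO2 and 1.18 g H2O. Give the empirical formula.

mol C = 4.31 / 44.01 = 0.09793; mass C = 0.09793 × 12.01 = 1.176 g
mol H = 2 × (1.18 / 18.02) = 0.1310; mass H = 0.1310 × 1.008 = 0.1320 g
mass O = 3.4 − (1.308) = 2.092 g → mol O = 0.1307
Ratios (÷ 0.09793): C 1.000, H 1.337, O 1.335
Scaling by 3: C 3.00, H 4.01, O 4.00 → C3H4O4

C3H4O4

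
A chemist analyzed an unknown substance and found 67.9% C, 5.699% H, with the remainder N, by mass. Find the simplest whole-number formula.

Assume 100 g: 67.9 g C, 5.699 g H, 26.401 g N.
Moles — C: 67.9 / 12.01 = 5.654 mol; H: 5.699 / 1.008 = 5.654 mol; N: 26.401 / 14.01 = 1.884 mol
Divide by the smallest (1.884 mol N): C 3.000, H 3.000, N 1.000
≈ 3:3:1 → C3H3N

C3H3N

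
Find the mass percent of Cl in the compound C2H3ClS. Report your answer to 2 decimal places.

37.49%

Molar mass = 2(12.01) + 3(1.008) + 1(35.45) + 1(32.07) = 94.564 g/mol
Mass of Cl per mole = 1 × 35.45 = 35.450 g
% Cl = 35.450 / 94.564 × 100 = 37.49%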